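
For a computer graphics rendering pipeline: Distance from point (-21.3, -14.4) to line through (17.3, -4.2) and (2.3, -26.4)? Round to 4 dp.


|cross product| = 703.92
|line direction| = sqrt(717.84) = 26.7925
Distance = 703.92/sqrt(717.84) = 26.273

26.273


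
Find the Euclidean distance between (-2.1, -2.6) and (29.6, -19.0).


dx=31.7, dy=-16.4
d^2 = 31.7^2 + (-16.4)^2 = 1273.85
d = sqrt(1273.85) = 35.691

35.691


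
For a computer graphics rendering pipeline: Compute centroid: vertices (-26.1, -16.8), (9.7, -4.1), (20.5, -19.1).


Centroid = ((x_A+x_B+x_C)/3, (y_A+y_B+y_C)/3)
= (((-26.1)+9.7+20.5)/3, ((-16.8)+(-4.1)+(-19.1))/3)
= (1.3667, -13.3333)

(1.3667, -13.3333)


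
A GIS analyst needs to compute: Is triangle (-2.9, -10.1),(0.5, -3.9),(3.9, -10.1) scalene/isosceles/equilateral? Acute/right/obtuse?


Side lengths squared: AB^2=50, BC^2=50, CA^2=46.24
Sorted: [46.24, 50, 50]
By sides: Isosceles, By angles: Acute

Isosceles, Acute


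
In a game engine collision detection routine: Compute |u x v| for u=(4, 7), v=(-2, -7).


|u x v| = |4*(-7) - 7*(-2)|
= |(-28) - (-14)| = 14

14


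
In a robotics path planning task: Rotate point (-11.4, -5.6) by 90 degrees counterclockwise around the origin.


90° CCW: (x,y) -> (-y, x)
(-11.4,-5.6) -> (5.6, -11.4)

(5.6, -11.4)


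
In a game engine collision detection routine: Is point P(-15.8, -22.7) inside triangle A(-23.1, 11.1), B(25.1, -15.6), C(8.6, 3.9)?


Cross products: AB x AP = -1434.25, BC x BP = 914.7, CA x CP = 1018.9
All same sign? no

No, outside


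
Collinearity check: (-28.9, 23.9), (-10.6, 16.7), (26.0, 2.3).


Cross product: ((-10.6)-(-28.9))*(2.3-23.9) - (16.7-23.9)*(26-(-28.9))
= 0

Yes, collinear


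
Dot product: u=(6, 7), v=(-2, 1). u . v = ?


u . v = u_x*v_x + u_y*v_y = 6*(-2) + 7*1
= (-12) + 7 = -5

-5


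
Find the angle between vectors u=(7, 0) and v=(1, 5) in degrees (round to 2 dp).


u.v = 7, |u| = sqrt(49) = 7, |v| = sqrt(26) = 5.099
cos(theta) = u.v/(|u||v|) = 7/sqrt(1274) = 0.196116
theta = acos(0.196116) = 78.69 degrees

78.69 degrees


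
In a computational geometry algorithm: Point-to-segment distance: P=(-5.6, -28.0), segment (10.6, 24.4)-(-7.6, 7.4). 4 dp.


Project P onto AB: t = 1 (clamped to [0,1])
Closest point on segment: (-7.6, 7.4)
Distance: 35.4565

35.4565


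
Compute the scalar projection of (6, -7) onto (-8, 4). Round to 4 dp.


u.v = -76, |v| = sqrt(80) = 8.9443
Scalar projection = u.v / |v| = -76 / sqrt(80) = -8.4971

-8.4971


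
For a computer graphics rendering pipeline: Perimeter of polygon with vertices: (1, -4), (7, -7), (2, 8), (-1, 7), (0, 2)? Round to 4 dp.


Sides: (1, -4)->(7, -7): sqrt(45) = 6.708204, (7, -7)->(2, 8): sqrt(250) = 15.811388, (2, 8)->(-1, 7): sqrt(10) = 3.162278, (-1, 7)->(0, 2): sqrt(26) = 5.09902, (0, 2)->(1, -4): sqrt(37) = 6.082763
Sum = 36.863653
Perimeter = 36.8637

36.8637


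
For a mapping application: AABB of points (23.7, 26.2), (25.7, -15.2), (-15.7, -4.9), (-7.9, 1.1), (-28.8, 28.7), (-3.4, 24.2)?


x range: [-28.8, 25.7]
y range: [-15.2, 28.7]
Bounding box: (-28.8,-15.2) to (25.7,28.7)

(-28.8,-15.2) to (25.7,28.7)


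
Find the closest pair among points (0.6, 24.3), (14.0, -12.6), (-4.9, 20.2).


d(P0,P1) = 39.2577, d(P0,P2) = 6.86, d(P1,P2) = 37.8556
Closest: P0 and P2

Closest pair: (0.6, 24.3) and (-4.9, 20.2), distance = 6.86


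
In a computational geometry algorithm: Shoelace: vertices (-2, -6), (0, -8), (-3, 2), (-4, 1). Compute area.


Shoelace sum: ((-2)*(-8) - 0*(-6)) + (0*2 - (-3)*(-8)) + ((-3)*1 - (-4)*2) + ((-4)*(-6) - (-2)*1)
= 23
Area = |23|/2 = 11.5

11.5


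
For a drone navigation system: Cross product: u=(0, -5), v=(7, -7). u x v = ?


u x v = u_x*v_y - u_y*v_x = 0*(-7) - (-5)*7
= 0 - (-35) = 35

35


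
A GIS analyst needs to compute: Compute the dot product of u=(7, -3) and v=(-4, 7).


u . v = u_x*v_x + u_y*v_y = 7*(-4) + (-3)*7
= (-28) + (-21) = -49

-49


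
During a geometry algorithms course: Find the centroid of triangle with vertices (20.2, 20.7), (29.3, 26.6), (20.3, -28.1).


Centroid = ((x_A+x_B+x_C)/3, (y_A+y_B+y_C)/3)
= ((20.2+29.3+20.3)/3, (20.7+26.6+(-28.1))/3)
= (23.2667, 6.4)

(23.2667, 6.4)


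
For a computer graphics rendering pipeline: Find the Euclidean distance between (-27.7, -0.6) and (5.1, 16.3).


dx=32.8, dy=16.9
d^2 = 32.8^2 + 16.9^2 = 1361.45
d = sqrt(1361.45) = 36.8978

36.8978


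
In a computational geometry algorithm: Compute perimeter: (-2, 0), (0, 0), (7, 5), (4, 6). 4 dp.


Sides: (-2, 0)->(0, 0): sqrt(4) = 2, (0, 0)->(7, 5): sqrt(74) = 8.602325, (7, 5)->(4, 6): sqrt(10) = 3.162278, (4, 6)->(-2, 0): sqrt(72) = 8.485281
Sum = 22.249884
Perimeter = 22.2499

22.2499


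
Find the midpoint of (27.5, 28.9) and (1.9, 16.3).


M = ((27.5+1.9)/2, (28.9+16.3)/2)
= (14.7, 22.6)

(14.7, 22.6)


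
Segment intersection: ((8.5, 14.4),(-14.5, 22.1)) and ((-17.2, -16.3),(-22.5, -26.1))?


Cross products: d1=89.15, d2=-177.06, d3=903.99, d4=1170.2
d1*d2 < 0 and d3*d4 < 0? no

No, they don't intersect


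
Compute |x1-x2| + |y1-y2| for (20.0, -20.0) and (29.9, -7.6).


|20-29.9| + |(-20)-(-7.6)| = 9.9 + 12.4 = 22.3

22.3


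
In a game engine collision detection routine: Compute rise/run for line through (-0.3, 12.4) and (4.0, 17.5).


slope = (y2-y1)/(x2-x1) = (17.5-12.4)/(4-(-0.3)) = 5.1/4.3 = 1.186

1.186


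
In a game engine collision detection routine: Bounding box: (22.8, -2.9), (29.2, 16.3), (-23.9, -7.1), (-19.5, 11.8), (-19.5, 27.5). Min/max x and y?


x range: [-23.9, 29.2]
y range: [-7.1, 27.5]
Bounding box: (-23.9,-7.1) to (29.2,27.5)

(-23.9,-7.1) to (29.2,27.5)


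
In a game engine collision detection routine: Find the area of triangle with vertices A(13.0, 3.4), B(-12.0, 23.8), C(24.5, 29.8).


Area = |x_A(y_B-y_C) + x_B(y_C-y_A) + x_C(y_A-y_B)|/2
= |(-78) + (-316.8) + (-499.8)|/2
= 894.6/2 = 447.3

447.3


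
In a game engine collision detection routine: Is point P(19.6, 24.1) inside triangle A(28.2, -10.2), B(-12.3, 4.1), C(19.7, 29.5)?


Cross products: AB x AP = -1266.17, BC x BP = -170.26, CA x CP = -49.87
All same sign? yes

Yes, inside


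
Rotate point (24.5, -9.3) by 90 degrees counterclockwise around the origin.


90° CCW: (x,y) -> (-y, x)
(24.5,-9.3) -> (9.3, 24.5)

(9.3, 24.5)


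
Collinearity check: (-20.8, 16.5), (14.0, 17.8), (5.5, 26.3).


Cross product: (14-(-20.8))*(26.3-16.5) - (17.8-16.5)*(5.5-(-20.8))
= 306.85

No, not collinear


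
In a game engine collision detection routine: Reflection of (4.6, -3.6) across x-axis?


Reflection over x-axis: (x,y) -> (x,-y)
(4.6, -3.6) -> (4.6, 3.6)

(4.6, 3.6)


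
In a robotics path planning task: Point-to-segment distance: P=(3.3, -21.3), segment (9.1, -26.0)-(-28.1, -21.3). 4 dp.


Project P onto AB: t = 0.1692 (clamped to [0,1])
Closest point on segment: (2.8066, -25.2049)
Distance: 3.9359

3.9359


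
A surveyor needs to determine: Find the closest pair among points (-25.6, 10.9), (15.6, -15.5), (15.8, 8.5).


d(P0,P1) = 48.9326, d(P0,P2) = 41.4695, d(P1,P2) = 24.0008
Closest: P1 and P2

Closest pair: (15.6, -15.5) and (15.8, 8.5), distance = 24.0008


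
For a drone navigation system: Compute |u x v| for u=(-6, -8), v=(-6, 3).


|u x v| = |(-6)*3 - (-8)*(-6)|
= |(-18) - 48| = 66

66


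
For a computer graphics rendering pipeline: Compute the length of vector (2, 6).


|u| = sqrt(2^2 + 6^2) = sqrt(40) = 6.3246

6.3246


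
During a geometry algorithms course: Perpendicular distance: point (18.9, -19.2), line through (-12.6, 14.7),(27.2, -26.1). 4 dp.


|cross product| = 64.02
|line direction| = sqrt(3248.68) = 56.9972
Distance = 64.02/sqrt(3248.68) = 1.1232

1.1232


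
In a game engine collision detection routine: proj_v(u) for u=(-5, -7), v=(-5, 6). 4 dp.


u.v = -17, |v| = sqrt(61) = 7.8102
Scalar projection = u.v / |v| = -17 / sqrt(61) = -2.1766

-2.1766


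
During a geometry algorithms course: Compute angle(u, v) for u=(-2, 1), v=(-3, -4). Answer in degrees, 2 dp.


u.v = 2, |u| = sqrt(5) = 2.2361, |v| = sqrt(25) = 5
cos(theta) = u.v/(|u||v|) = 2/sqrt(125) = 0.178885
theta = acos(0.178885) = 79.7 degrees

79.7 degrees


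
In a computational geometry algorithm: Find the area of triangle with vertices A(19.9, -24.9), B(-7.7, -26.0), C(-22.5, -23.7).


Area = |x_A(y_B-y_C) + x_B(y_C-y_A) + x_C(y_A-y_B)|/2
= |(-45.77) + (-9.24) + (-24.75)|/2
= 79.76/2 = 39.88

39.88


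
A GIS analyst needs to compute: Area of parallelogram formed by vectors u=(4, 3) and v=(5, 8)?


|u x v| = |4*8 - 3*5|
= |32 - 15| = 17

17


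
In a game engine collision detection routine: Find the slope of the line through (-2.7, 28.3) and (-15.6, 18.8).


slope = (y2-y1)/(x2-x1) = (18.8-28.3)/((-15.6)-(-2.7)) = (-9.5)/(-12.9) = 0.7364

0.7364


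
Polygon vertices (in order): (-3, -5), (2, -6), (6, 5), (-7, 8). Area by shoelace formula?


Shoelace sum: ((-3)*(-6) - 2*(-5)) + (2*5 - 6*(-6)) + (6*8 - (-7)*5) + ((-7)*(-5) - (-3)*8)
= 216
Area = |216|/2 = 108

108


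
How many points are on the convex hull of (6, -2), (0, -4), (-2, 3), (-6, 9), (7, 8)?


Convex hull vertices (CCW): (-6, 9), (0, -4), (6, -2), (7, 8)
Count = 4

4


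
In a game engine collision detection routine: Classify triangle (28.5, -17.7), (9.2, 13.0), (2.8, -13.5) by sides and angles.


Side lengths squared: AB^2=1314.98, BC^2=743.21, CA^2=678.13
Sorted: [678.13, 743.21, 1314.98]
By sides: Scalene, By angles: Acute

Scalene, Acute


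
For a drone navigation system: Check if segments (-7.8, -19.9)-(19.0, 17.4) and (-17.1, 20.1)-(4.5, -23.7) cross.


Cross products: d1=-456.66, d2=1522.86, d3=1418.89, d4=-560.63
d1*d2 < 0 and d3*d4 < 0? yes

Yes, they intersect


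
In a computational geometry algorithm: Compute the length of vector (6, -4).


|u| = sqrt(6^2 + (-4)^2) = sqrt(52) = 7.2111

7.2111


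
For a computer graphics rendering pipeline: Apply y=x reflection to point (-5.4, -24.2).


Reflection over y=x: (x,y) -> (y,x)
(-5.4, -24.2) -> (-24.2, -5.4)

(-24.2, -5.4)


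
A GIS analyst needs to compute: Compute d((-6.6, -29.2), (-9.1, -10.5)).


dx=-2.5, dy=18.7
d^2 = (-2.5)^2 + 18.7^2 = 355.94
d = sqrt(355.94) = 18.8664

18.8664


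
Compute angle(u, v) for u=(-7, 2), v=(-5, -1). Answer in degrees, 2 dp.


u.v = 33, |u| = sqrt(53) = 7.2801, |v| = sqrt(26) = 5.099
cos(theta) = u.v/(|u||v|) = 33/sqrt(1378) = 0.888975
theta = acos(0.888975) = 27.26 degrees

27.26 degrees


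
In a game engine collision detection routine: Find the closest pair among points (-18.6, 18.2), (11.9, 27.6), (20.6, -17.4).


d(P0,P1) = 31.9157, d(P0,P2) = 52.9528, d(P1,P2) = 45.8333
Closest: P0 and P1

Closest pair: (-18.6, 18.2) and (11.9, 27.6), distance = 31.9157


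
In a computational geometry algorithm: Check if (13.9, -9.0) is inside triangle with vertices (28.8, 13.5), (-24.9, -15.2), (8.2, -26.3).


Cross products: AB x AP = 780.62, BC x BP = 635.9, CA x CP = 129.52
All same sign? yes

Yes, inside


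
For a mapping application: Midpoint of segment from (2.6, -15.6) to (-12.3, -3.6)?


M = ((2.6+(-12.3))/2, ((-15.6)+(-3.6))/2)
= (-4.85, -9.6)

(-4.85, -9.6)


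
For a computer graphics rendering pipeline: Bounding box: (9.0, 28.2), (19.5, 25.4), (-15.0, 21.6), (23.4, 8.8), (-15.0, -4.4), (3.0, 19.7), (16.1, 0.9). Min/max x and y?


x range: [-15, 23.4]
y range: [-4.4, 28.2]
Bounding box: (-15,-4.4) to (23.4,28.2)

(-15,-4.4) to (23.4,28.2)


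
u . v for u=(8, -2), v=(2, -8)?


u . v = u_x*v_x + u_y*v_y = 8*2 + (-2)*(-8)
= 16 + 16 = 32

32


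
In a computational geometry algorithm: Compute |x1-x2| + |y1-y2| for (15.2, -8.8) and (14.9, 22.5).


|15.2-14.9| + |(-8.8)-22.5| = 0.3 + 31.3 = 31.6

31.6


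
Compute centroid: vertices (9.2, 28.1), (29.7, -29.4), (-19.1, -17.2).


Centroid = ((x_A+x_B+x_C)/3, (y_A+y_B+y_C)/3)
= ((9.2+29.7+(-19.1))/3, (28.1+(-29.4)+(-17.2))/3)
= (6.6, -6.1667)

(6.6, -6.1667)


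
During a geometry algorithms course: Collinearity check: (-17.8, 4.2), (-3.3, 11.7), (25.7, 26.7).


Cross product: ((-3.3)-(-17.8))*(26.7-4.2) - (11.7-4.2)*(25.7-(-17.8))
= 0

Yes, collinear


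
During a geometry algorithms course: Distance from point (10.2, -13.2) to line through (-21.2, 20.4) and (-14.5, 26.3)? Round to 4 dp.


|cross product| = 410.38
|line direction| = sqrt(79.7) = 8.9275
Distance = 410.38/sqrt(79.7) = 45.9682

45.9682


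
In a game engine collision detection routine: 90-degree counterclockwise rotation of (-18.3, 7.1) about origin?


90° CCW: (x,y) -> (-y, x)
(-18.3,7.1) -> (-7.1, -18.3)

(-7.1, -18.3)


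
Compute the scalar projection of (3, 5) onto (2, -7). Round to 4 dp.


u.v = -29, |v| = sqrt(53) = 7.2801
Scalar projection = u.v / |v| = -29 / sqrt(53) = -3.9835

-3.9835


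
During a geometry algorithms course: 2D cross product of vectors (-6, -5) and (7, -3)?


u x v = u_x*v_y - u_y*v_x = (-6)*(-3) - (-5)*7
= 18 - (-35) = 53

53


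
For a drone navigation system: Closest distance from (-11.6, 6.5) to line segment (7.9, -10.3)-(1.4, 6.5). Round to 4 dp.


Project P onto AB: t = 1 (clamped to [0,1])
Closest point on segment: (1.4, 6.5)
Distance: 13

13


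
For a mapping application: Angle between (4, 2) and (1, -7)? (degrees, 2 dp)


u.v = -10, |u| = sqrt(20) = 4.4721, |v| = sqrt(50) = 7.0711
cos(theta) = u.v/(|u||v|) = -10/sqrt(1000) = -0.316228
theta = acos(-0.316228) = 108.43 degrees

108.43 degrees


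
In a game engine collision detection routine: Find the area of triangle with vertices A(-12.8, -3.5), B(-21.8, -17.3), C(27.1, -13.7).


Area = |x_A(y_B-y_C) + x_B(y_C-y_A) + x_C(y_A-y_B)|/2
= |46.08 + 222.36 + 373.98|/2
= 642.42/2 = 321.21

321.21


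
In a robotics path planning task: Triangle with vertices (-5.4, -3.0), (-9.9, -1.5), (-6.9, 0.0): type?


Side lengths squared: AB^2=22.5, BC^2=11.25, CA^2=11.25
Sorted: [11.25, 11.25, 22.5]
By sides: Isosceles, By angles: Right

Isosceles, Right


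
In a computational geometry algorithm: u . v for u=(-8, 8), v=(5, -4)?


u . v = u_x*v_x + u_y*v_y = (-8)*5 + 8*(-4)
= (-40) + (-32) = -72

-72


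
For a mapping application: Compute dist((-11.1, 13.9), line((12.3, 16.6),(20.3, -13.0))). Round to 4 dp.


|cross product| = 714.24
|line direction| = sqrt(940.16) = 30.662
Distance = 714.24/sqrt(940.16) = 23.294

23.294


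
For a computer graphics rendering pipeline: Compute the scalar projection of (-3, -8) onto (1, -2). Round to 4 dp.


u.v = 13, |v| = sqrt(5) = 2.2361
Scalar projection = u.v / |v| = 13 / sqrt(5) = 5.8138

5.8138


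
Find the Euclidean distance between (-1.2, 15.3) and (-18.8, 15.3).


dx=-17.6, dy=0
d^2 = (-17.6)^2 + 0^2 = 309.76
d = sqrt(309.76) = 17.6

17.6


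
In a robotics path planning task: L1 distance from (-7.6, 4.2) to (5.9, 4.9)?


|(-7.6)-5.9| + |4.2-4.9| = 13.5 + 0.7 = 14.2

14.2


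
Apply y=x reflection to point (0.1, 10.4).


Reflection over y=x: (x,y) -> (y,x)
(0.1, 10.4) -> (10.4, 0.1)

(10.4, 0.1)


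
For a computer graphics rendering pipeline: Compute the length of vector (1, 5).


|u| = sqrt(1^2 + 5^2) = sqrt(26) = 5.099

5.099


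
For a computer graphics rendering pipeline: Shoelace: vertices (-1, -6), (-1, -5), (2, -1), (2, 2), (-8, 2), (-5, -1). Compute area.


Shoelace sum: ((-1)*(-5) - (-1)*(-6)) + ((-1)*(-1) - 2*(-5)) + (2*2 - 2*(-1)) + (2*2 - (-8)*2) + ((-8)*(-1) - (-5)*2) + ((-5)*(-6) - (-1)*(-1))
= 83
Area = |83|/2 = 41.5

41.5


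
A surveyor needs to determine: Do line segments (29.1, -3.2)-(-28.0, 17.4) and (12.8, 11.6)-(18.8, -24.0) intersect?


Cross products: d1=491.48, d2=-1417.68, d3=-509.3, d4=1399.86
d1*d2 < 0 and d3*d4 < 0? yes

Yes, they intersect


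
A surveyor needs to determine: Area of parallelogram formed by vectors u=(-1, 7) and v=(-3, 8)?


|u x v| = |(-1)*8 - 7*(-3)|
= |(-8) - (-21)| = 13

13


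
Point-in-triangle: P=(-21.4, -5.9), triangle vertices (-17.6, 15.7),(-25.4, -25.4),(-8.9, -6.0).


Cross products: AB x AP = 12.3, BC x BP = 244.15, CA x CP = 270.38
All same sign? yes

Yes, inside


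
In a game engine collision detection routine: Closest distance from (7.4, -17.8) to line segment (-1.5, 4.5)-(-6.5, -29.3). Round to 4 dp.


Project P onto AB: t = 0.6075 (clamped to [0,1])
Closest point on segment: (-4.5376, -16.0341)
Distance: 12.0675

12.0675


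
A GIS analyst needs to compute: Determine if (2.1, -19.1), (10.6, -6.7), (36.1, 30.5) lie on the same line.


Cross product: (10.6-2.1)*(30.5-(-19.1)) - ((-6.7)-(-19.1))*(36.1-2.1)
= 0

Yes, collinear


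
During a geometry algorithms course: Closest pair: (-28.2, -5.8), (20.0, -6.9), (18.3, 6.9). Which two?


d(P0,P1) = 48.2126, d(P0,P2) = 48.2031, d(P1,P2) = 13.9043
Closest: P1 and P2

Closest pair: (20.0, -6.9) and (18.3, 6.9), distance = 13.9043


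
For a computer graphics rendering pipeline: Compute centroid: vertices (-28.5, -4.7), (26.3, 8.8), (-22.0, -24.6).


Centroid = ((x_A+x_B+x_C)/3, (y_A+y_B+y_C)/3)
= (((-28.5)+26.3+(-22))/3, ((-4.7)+8.8+(-24.6))/3)
= (-8.0667, -6.8333)

(-8.0667, -6.8333)


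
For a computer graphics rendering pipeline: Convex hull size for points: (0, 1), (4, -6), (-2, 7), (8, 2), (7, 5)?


Convex hull vertices (CCW): (-2, 7), (0, 1), (4, -6), (8, 2), (7, 5)
Count = 5

5


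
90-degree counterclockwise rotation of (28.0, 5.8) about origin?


90° CCW: (x,y) -> (-y, x)
(28,5.8) -> (-5.8, 28)

(-5.8, 28)


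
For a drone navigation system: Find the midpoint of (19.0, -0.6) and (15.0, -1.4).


M = ((19+15)/2, ((-0.6)+(-1.4))/2)
= (17, -1)

(17, -1)


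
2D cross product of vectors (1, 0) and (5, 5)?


u x v = u_x*v_y - u_y*v_x = 1*5 - 0*5
= 5 - 0 = 5

5


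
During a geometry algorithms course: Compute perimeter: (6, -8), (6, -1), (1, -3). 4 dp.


Sides: (6, -8)->(6, -1): sqrt(49) = 7, (6, -1)->(1, -3): sqrt(29) = 5.385165, (1, -3)->(6, -8): sqrt(50) = 7.071068
Sum = 19.456233
Perimeter = 19.4562

19.4562


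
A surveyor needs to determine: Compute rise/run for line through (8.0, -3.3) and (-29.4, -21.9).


slope = (y2-y1)/(x2-x1) = ((-21.9)-(-3.3))/((-29.4)-8) = (-18.6)/(-37.4) = 0.4973

0.4973


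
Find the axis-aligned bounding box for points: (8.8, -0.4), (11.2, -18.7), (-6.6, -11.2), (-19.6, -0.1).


x range: [-19.6, 11.2]
y range: [-18.7, -0.1]
Bounding box: (-19.6,-18.7) to (11.2,-0.1)

(-19.6,-18.7) to (11.2,-0.1)


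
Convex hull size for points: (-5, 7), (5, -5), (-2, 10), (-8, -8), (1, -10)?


Convex hull vertices (CCW): (-8, -8), (1, -10), (5, -5), (-2, 10), (-5, 7)
Count = 5

5


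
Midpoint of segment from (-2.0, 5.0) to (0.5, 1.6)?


M = (((-2)+0.5)/2, (5+1.6)/2)
= (-0.75, 3.3)

(-0.75, 3.3)


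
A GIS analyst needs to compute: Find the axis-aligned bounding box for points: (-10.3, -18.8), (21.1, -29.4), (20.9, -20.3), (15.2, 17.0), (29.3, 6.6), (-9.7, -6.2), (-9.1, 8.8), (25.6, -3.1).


x range: [-10.3, 29.3]
y range: [-29.4, 17]
Bounding box: (-10.3,-29.4) to (29.3,17)

(-10.3,-29.4) to (29.3,17)


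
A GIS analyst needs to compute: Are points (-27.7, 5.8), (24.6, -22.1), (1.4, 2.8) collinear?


Cross product: (24.6-(-27.7))*(2.8-5.8) - ((-22.1)-5.8)*(1.4-(-27.7))
= 654.99

No, not collinear


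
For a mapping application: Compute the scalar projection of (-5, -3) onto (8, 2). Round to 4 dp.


u.v = -46, |v| = sqrt(68) = 8.2462
Scalar projection = u.v / |v| = -46 / sqrt(68) = -5.5783

-5.5783


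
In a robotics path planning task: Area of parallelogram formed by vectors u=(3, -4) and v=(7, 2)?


|u x v| = |3*2 - (-4)*7|
= |6 - (-28)| = 34

34


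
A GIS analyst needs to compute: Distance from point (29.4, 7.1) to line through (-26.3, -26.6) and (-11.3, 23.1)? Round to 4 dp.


|cross product| = 2262.79
|line direction| = sqrt(2695.09) = 51.9143
Distance = 2262.79/sqrt(2695.09) = 43.5871

43.5871


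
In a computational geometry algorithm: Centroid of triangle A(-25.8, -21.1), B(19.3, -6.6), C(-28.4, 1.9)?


Centroid = ((x_A+x_B+x_C)/3, (y_A+y_B+y_C)/3)
= (((-25.8)+19.3+(-28.4))/3, ((-21.1)+(-6.6)+1.9)/3)
= (-11.6333, -8.6)

(-11.6333, -8.6)


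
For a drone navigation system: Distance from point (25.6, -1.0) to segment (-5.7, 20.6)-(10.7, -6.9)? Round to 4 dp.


Project P onto AB: t = 1 (clamped to [0,1])
Closest point on segment: (10.7, -6.9)
Distance: 16.0256

16.0256


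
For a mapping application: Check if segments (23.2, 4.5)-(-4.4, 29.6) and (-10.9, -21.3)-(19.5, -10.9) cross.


Cross products: d1=429.68, d2=1479.76, d3=1567.99, d4=517.91
d1*d2 < 0 and d3*d4 < 0? no

No, they don't intersect


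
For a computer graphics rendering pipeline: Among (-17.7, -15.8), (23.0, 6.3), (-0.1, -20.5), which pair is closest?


d(P0,P1) = 46.3131, d(P0,P2) = 18.2168, d(P1,P2) = 35.3815
Closest: P0 and P2

Closest pair: (-17.7, -15.8) and (-0.1, -20.5), distance = 18.2168


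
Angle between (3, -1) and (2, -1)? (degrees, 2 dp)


u.v = 7, |u| = sqrt(10) = 3.1623, |v| = sqrt(5) = 2.2361
cos(theta) = u.v/(|u||v|) = 7/sqrt(50) = 0.989949
theta = acos(0.989949) = 8.13 degrees

8.13 degrees


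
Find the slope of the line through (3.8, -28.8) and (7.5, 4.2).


slope = (y2-y1)/(x2-x1) = (4.2-(-28.8))/(7.5-3.8) = 33/3.7 = 8.9189

8.9189


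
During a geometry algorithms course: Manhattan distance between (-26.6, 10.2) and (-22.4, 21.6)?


|(-26.6)-(-22.4)| + |10.2-21.6| = 4.2 + 11.4 = 15.6

15.6


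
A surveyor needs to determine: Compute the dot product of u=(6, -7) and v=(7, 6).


u . v = u_x*v_x + u_y*v_y = 6*7 + (-7)*6
= 42 + (-42) = 0

0


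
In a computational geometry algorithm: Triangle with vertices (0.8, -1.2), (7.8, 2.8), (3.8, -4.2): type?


Side lengths squared: AB^2=65, BC^2=65, CA^2=18
Sorted: [18, 65, 65]
By sides: Isosceles, By angles: Acute

Isosceles, Acute


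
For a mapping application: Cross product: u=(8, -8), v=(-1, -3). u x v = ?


u x v = u_x*v_y - u_y*v_x = 8*(-3) - (-8)*(-1)
= (-24) - 8 = -32

-32


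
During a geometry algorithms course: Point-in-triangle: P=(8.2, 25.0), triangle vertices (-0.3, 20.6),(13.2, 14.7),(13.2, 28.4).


Cross products: AB x AP = 109.55, BC x BP = 68.5, CA x CP = 6.9
All same sign? yes

Yes, inside


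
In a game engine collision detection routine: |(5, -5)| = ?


|u| = sqrt(5^2 + (-5)^2) = sqrt(50) = 7.0711

7.0711


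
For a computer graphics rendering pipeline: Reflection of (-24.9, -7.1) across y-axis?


Reflection over y-axis: (x,y) -> (-x,y)
(-24.9, -7.1) -> (24.9, -7.1)

(24.9, -7.1)


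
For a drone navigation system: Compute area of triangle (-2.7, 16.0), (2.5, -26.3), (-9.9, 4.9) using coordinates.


Area = |x_A(y_B-y_C) + x_B(y_C-y_A) + x_C(y_A-y_B)|/2
= |84.24 + (-27.75) + (-418.77)|/2
= 362.28/2 = 181.14

181.14


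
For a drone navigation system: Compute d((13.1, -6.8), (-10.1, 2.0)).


dx=-23.2, dy=8.8
d^2 = (-23.2)^2 + 8.8^2 = 615.68
d = sqrt(615.68) = 24.8129

24.8129


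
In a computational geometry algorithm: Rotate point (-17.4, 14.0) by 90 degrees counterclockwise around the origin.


90° CCW: (x,y) -> (-y, x)
(-17.4,14) -> (-14, -17.4)

(-14, -17.4)


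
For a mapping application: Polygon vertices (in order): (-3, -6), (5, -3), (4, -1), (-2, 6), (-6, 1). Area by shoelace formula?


Shoelace sum: ((-3)*(-3) - 5*(-6)) + (5*(-1) - 4*(-3)) + (4*6 - (-2)*(-1)) + ((-2)*1 - (-6)*6) + ((-6)*(-6) - (-3)*1)
= 141
Area = |141|/2 = 70.5

70.5


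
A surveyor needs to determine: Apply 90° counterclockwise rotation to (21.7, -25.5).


90° CCW: (x,y) -> (-y, x)
(21.7,-25.5) -> (25.5, 21.7)

(25.5, 21.7)


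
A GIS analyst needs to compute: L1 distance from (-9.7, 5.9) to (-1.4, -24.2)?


|(-9.7)-(-1.4)| + |5.9-(-24.2)| = 8.3 + 30.1 = 38.4

38.4


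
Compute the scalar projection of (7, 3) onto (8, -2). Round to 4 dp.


u.v = 50, |v| = sqrt(68) = 8.2462
Scalar projection = u.v / |v| = 50 / sqrt(68) = 6.0634

6.0634


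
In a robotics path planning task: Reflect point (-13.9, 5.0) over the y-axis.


Reflection over y-axis: (x,y) -> (-x,y)
(-13.9, 5) -> (13.9, 5)

(13.9, 5)


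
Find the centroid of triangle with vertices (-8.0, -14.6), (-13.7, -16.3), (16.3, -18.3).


Centroid = ((x_A+x_B+x_C)/3, (y_A+y_B+y_C)/3)
= (((-8)+(-13.7)+16.3)/3, ((-14.6)+(-16.3)+(-18.3))/3)
= (-1.8, -16.4)

(-1.8, -16.4)


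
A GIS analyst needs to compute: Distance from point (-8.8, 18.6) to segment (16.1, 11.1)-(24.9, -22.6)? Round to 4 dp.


Project P onto AB: t = 0 (clamped to [0,1])
Closest point on segment: (16.1, 11.1)
Distance: 26.005

26.005


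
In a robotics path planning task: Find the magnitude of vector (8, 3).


|u| = sqrt(8^2 + 3^2) = sqrt(73) = 8.544

8.544


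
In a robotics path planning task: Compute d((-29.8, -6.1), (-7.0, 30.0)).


dx=22.8, dy=36.1
d^2 = 22.8^2 + 36.1^2 = 1823.05
d = sqrt(1823.05) = 42.6972

42.6972


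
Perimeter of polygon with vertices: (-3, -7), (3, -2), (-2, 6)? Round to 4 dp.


Sides: (-3, -7)->(3, -2): sqrt(61) = 7.81025, (3, -2)->(-2, 6): sqrt(89) = 9.433981, (-2, 6)->(-3, -7): sqrt(170) = 13.038405
Sum = 30.282636
Perimeter = 30.2826

30.2826


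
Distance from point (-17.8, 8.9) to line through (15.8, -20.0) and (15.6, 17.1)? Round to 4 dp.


|cross product| = 1240.78
|line direction| = sqrt(1376.45) = 37.1005
Distance = 1240.78/sqrt(1376.45) = 33.4437

33.4437


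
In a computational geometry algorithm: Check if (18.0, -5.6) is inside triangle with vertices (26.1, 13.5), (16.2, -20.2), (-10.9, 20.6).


Cross products: AB x AP = -83.88, BC x BP = -469.1, CA x CP = -764.21
All same sign? yes

Yes, inside


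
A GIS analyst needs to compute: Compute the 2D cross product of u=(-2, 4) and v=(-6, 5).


u x v = u_x*v_y - u_y*v_x = (-2)*5 - 4*(-6)
= (-10) - (-24) = 14

14


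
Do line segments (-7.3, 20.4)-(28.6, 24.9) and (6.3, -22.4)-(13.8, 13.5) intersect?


Cross products: d1=809.24, d2=-445.82, d3=-1597.72, d4=-342.66
d1*d2 < 0 and d3*d4 < 0? no

No, they don't intersect


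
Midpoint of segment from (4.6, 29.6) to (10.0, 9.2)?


M = ((4.6+10)/2, (29.6+9.2)/2)
= (7.3, 19.4)

(7.3, 19.4)


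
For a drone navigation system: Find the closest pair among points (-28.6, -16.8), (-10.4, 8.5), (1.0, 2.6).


d(P0,P1) = 31.1662, d(P0,P2) = 35.391, d(P1,P2) = 12.8363
Closest: P1 and P2

Closest pair: (-10.4, 8.5) and (1.0, 2.6), distance = 12.8363


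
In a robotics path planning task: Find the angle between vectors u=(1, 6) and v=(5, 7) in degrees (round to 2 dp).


u.v = 47, |u| = sqrt(37) = 6.0828, |v| = sqrt(74) = 8.6023
cos(theta) = u.v/(|u||v|) = 47/sqrt(2738) = 0.898217
theta = acos(0.898217) = 26.08 degrees

26.08 degrees


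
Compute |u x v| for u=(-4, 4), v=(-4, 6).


|u x v| = |(-4)*6 - 4*(-4)|
= |(-24) - (-16)| = 8

8


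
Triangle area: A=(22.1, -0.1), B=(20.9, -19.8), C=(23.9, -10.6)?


Area = |x_A(y_B-y_C) + x_B(y_C-y_A) + x_C(y_A-y_B)|/2
= |(-203.32) + (-219.45) + 470.83|/2
= 48.06/2 = 24.03

24.03


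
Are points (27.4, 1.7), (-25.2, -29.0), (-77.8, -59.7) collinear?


Cross product: ((-25.2)-27.4)*((-59.7)-1.7) - ((-29)-1.7)*((-77.8)-27.4)
= 0

Yes, collinear


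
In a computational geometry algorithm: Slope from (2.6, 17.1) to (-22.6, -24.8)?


slope = (y2-y1)/(x2-x1) = ((-24.8)-17.1)/((-22.6)-2.6) = (-41.9)/(-25.2) = 1.6627

1.6627


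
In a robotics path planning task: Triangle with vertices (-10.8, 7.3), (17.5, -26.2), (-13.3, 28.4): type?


Side lengths squared: AB^2=1923.14, BC^2=3929.8, CA^2=451.46
Sorted: [451.46, 1923.14, 3929.8]
By sides: Scalene, By angles: Obtuse

Scalene, Obtuse


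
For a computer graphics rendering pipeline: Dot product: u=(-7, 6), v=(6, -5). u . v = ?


u . v = u_x*v_x + u_y*v_y = (-7)*6 + 6*(-5)
= (-42) + (-30) = -72

-72


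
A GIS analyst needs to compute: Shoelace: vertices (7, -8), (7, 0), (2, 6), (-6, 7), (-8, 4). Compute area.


Shoelace sum: (7*0 - 7*(-8)) + (7*6 - 2*0) + (2*7 - (-6)*6) + ((-6)*4 - (-8)*7) + ((-8)*(-8) - 7*4)
= 216
Area = |216|/2 = 108

108


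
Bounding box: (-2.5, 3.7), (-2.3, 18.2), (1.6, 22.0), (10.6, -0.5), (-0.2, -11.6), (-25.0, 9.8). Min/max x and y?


x range: [-25, 10.6]
y range: [-11.6, 22]
Bounding box: (-25,-11.6) to (10.6,22)

(-25,-11.6) to (10.6,22)


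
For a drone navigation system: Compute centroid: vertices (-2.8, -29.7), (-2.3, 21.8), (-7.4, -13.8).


Centroid = ((x_A+x_B+x_C)/3, (y_A+y_B+y_C)/3)
= (((-2.8)+(-2.3)+(-7.4))/3, ((-29.7)+21.8+(-13.8))/3)
= (-4.1667, -7.2333)

(-4.1667, -7.2333)


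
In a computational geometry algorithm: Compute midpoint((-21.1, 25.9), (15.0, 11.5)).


M = (((-21.1)+15)/2, (25.9+11.5)/2)
= (-3.05, 18.7)

(-3.05, 18.7)


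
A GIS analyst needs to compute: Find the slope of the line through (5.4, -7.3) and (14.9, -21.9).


slope = (y2-y1)/(x2-x1) = ((-21.9)-(-7.3))/(14.9-5.4) = (-14.6)/9.5 = -1.5368

-1.5368


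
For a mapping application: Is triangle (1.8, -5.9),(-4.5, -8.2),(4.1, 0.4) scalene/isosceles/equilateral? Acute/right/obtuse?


Side lengths squared: AB^2=44.98, BC^2=147.92, CA^2=44.98
Sorted: [44.98, 44.98, 147.92]
By sides: Isosceles, By angles: Obtuse

Isosceles, Obtuse


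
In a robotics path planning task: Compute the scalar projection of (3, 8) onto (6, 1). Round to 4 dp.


u.v = 26, |v| = sqrt(37) = 6.0828
Scalar projection = u.v / |v| = 26 / sqrt(37) = 4.2744

4.2744


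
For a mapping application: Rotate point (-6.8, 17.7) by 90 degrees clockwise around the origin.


90° CW: (x,y) -> (y, -x)
(-6.8,17.7) -> (17.7, 6.8)

(17.7, 6.8)


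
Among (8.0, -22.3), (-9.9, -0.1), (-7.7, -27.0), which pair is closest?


d(P0,P1) = 28.5175, d(P0,P2) = 16.3884, d(P1,P2) = 26.9898
Closest: P0 and P2

Closest pair: (8.0, -22.3) and (-7.7, -27.0), distance = 16.3884


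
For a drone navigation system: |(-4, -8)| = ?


|u| = sqrt((-4)^2 + (-8)^2) = sqrt(80) = 8.9443

8.9443


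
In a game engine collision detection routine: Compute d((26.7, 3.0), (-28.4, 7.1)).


dx=-55.1, dy=4.1
d^2 = (-55.1)^2 + 4.1^2 = 3052.82
d = sqrt(3052.82) = 55.2523

55.2523


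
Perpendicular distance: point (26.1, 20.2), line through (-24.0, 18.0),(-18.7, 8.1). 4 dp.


|cross product| = 507.65
|line direction| = sqrt(126.1) = 11.2294
Distance = 507.65/sqrt(126.1) = 45.2071

45.2071


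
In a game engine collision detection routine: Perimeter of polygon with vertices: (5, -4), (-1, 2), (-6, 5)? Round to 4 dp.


Sides: (5, -4)->(-1, 2): sqrt(72) = 8.485281, (-1, 2)->(-6, 5): sqrt(34) = 5.830952, (-6, 5)->(5, -4): sqrt(202) = 14.21267
Sum = 28.528903
Perimeter = 28.5289

28.5289


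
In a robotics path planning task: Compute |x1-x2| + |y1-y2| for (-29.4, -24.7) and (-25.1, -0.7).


|(-29.4)-(-25.1)| + |(-24.7)-(-0.7)| = 4.3 + 24 = 28.3

28.3


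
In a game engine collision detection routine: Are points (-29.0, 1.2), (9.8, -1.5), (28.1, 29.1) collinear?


Cross product: (9.8-(-29))*(29.1-1.2) - ((-1.5)-1.2)*(28.1-(-29))
= 1236.69

No, not collinear


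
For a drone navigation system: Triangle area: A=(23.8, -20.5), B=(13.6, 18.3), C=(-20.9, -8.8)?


Area = |x_A(y_B-y_C) + x_B(y_C-y_A) + x_C(y_A-y_B)|/2
= |644.98 + 159.12 + 810.92|/2
= 1615.02/2 = 807.51

807.51


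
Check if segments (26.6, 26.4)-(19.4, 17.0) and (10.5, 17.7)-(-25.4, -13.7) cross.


Cross products: d1=193.21, d2=304.59, d3=-88.7, d4=-200.08
d1*d2 < 0 and d3*d4 < 0? no

No, they don't intersect


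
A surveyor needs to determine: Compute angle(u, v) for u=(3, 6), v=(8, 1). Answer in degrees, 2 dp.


u.v = 30, |u| = sqrt(45) = 6.7082, |v| = sqrt(65) = 8.0623
cos(theta) = u.v/(|u||v|) = 30/sqrt(2925) = 0.5547
theta = acos(0.5547) = 56.31 degrees

56.31 degrees


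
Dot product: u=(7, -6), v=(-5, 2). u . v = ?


u . v = u_x*v_x + u_y*v_y = 7*(-5) + (-6)*2
= (-35) + (-12) = -47

-47


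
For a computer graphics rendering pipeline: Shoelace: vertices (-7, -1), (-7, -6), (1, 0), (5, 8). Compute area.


Shoelace sum: ((-7)*(-6) - (-7)*(-1)) + ((-7)*0 - 1*(-6)) + (1*8 - 5*0) + (5*(-1) - (-7)*8)
= 100
Area = |100|/2 = 50

50


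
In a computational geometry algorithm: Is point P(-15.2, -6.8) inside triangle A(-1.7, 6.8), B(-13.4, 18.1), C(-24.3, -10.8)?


Cross products: AB x AP = 311.67, BC x BP = 219.39, CA x CP = -69.76
All same sign? no

No, outside


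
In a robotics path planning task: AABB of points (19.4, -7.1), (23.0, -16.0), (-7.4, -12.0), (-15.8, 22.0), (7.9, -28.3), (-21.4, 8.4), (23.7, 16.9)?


x range: [-21.4, 23.7]
y range: [-28.3, 22]
Bounding box: (-21.4,-28.3) to (23.7,22)

(-21.4,-28.3) to (23.7,22)


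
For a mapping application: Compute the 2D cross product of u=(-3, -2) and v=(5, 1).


u x v = u_x*v_y - u_y*v_x = (-3)*1 - (-2)*5
= (-3) - (-10) = 7

7


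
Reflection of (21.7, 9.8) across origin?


Reflection over origin: (x,y) -> (-x,-y)
(21.7, 9.8) -> (-21.7, -9.8)

(-21.7, -9.8)


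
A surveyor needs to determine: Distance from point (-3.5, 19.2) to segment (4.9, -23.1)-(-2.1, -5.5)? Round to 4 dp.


Project P onto AB: t = 1 (clamped to [0,1])
Closest point on segment: (-2.1, -5.5)
Distance: 24.7396

24.7396


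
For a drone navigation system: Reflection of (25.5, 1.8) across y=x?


Reflection over y=x: (x,y) -> (y,x)
(25.5, 1.8) -> (1.8, 25.5)

(1.8, 25.5)


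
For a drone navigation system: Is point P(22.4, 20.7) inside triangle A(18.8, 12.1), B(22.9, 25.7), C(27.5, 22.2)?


Cross products: AB x AP = -13.7, BC x BP = -24.75, CA x CP = -38.46
All same sign? yes

Yes, inside


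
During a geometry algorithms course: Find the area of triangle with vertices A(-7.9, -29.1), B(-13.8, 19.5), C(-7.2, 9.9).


Area = |x_A(y_B-y_C) + x_B(y_C-y_A) + x_C(y_A-y_B)|/2
= |(-75.84) + (-538.2) + 349.92|/2
= 264.12/2 = 132.06

132.06


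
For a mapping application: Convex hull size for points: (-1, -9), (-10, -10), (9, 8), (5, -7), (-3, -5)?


Convex hull vertices (CCW): (-10, -10), (-1, -9), (5, -7), (9, 8)
Count = 4

4


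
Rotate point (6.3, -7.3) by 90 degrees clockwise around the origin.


90° CW: (x,y) -> (y, -x)
(6.3,-7.3) -> (-7.3, -6.3)

(-7.3, -6.3)


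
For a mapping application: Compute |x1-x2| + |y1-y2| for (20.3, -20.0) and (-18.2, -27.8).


|20.3-(-18.2)| + |(-20)-(-27.8)| = 38.5 + 7.8 = 46.3

46.3


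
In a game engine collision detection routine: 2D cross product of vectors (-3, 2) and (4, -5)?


u x v = u_x*v_y - u_y*v_x = (-3)*(-5) - 2*4
= 15 - 8 = 7

7


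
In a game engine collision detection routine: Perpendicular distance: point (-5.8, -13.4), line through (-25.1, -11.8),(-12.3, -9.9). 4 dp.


|cross product| = 57.15
|line direction| = sqrt(167.45) = 12.9402
Distance = 57.15/sqrt(167.45) = 4.4165

4.4165


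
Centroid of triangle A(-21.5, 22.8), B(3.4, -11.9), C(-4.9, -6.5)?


Centroid = ((x_A+x_B+x_C)/3, (y_A+y_B+y_C)/3)
= (((-21.5)+3.4+(-4.9))/3, (22.8+(-11.9)+(-6.5))/3)
= (-7.6667, 1.4667)

(-7.6667, 1.4667)


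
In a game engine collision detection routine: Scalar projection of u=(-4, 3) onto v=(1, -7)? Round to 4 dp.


u.v = -25, |v| = sqrt(50) = 7.0711
Scalar projection = u.v / |v| = -25 / sqrt(50) = -3.5355

-3.5355


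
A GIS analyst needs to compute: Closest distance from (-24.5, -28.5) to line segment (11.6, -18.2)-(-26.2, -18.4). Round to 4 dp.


Project P onto AB: t = 0.9564 (clamped to [0,1])
Closest point on segment: (-24.5535, -18.3913)
Distance: 10.1089

10.1089


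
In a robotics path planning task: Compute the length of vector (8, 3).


|u| = sqrt(8^2 + 3^2) = sqrt(73) = 8.544

8.544


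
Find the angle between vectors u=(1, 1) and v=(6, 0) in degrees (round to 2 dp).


u.v = 6, |u| = sqrt(2) = 1.4142, |v| = sqrt(36) = 6
cos(theta) = u.v/(|u||v|) = 6/sqrt(72) = 0.707107
theta = acos(0.707107) = 45 degrees

45 degrees


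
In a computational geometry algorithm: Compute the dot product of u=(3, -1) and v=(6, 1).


u . v = u_x*v_x + u_y*v_y = 3*6 + (-1)*1
= 18 + (-1) = 17

17


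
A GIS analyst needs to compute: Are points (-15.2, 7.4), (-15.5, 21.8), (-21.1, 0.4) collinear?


Cross product: ((-15.5)-(-15.2))*(0.4-7.4) - (21.8-7.4)*((-21.1)-(-15.2))
= 87.06

No, not collinear


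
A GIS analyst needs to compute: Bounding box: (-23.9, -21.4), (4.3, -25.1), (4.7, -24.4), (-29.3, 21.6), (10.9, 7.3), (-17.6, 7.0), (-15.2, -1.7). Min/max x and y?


x range: [-29.3, 10.9]
y range: [-25.1, 21.6]
Bounding box: (-29.3,-25.1) to (10.9,21.6)

(-29.3,-25.1) to (10.9,21.6)


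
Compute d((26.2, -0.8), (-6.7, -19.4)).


dx=-32.9, dy=-18.6
d^2 = (-32.9)^2 + (-18.6)^2 = 1428.37
d = sqrt(1428.37) = 37.7938

37.7938


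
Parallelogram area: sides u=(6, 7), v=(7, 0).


|u x v| = |6*0 - 7*7|
= |0 - 49| = 49

49


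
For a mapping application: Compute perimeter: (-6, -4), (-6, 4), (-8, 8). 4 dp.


Sides: (-6, -4)->(-6, 4): sqrt(64) = 8, (-6, 4)->(-8, 8): sqrt(20) = 4.472136, (-8, 8)->(-6, -4): sqrt(148) = 12.165525
Sum = 24.637661
Perimeter = 24.6377

24.6377


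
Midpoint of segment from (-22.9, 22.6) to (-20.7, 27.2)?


M = (((-22.9)+(-20.7))/2, (22.6+27.2)/2)
= (-21.8, 24.9)

(-21.8, 24.9)


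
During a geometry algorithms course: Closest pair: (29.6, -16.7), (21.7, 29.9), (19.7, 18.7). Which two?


d(P0,P1) = 47.2649, d(P0,P2) = 36.7583, d(P1,P2) = 11.3772
Closest: P1 and P2

Closest pair: (21.7, 29.9) and (19.7, 18.7), distance = 11.3772


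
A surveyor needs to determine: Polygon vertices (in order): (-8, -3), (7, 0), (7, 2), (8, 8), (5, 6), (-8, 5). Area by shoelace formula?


Shoelace sum: ((-8)*0 - 7*(-3)) + (7*2 - 7*0) + (7*8 - 8*2) + (8*6 - 5*8) + (5*5 - (-8)*6) + ((-8)*(-3) - (-8)*5)
= 220
Area = |220|/2 = 110

110


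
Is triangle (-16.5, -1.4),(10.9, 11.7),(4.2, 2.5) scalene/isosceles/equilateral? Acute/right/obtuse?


Side lengths squared: AB^2=922.37, BC^2=129.53, CA^2=443.7
Sorted: [129.53, 443.7, 922.37]
By sides: Scalene, By angles: Obtuse

Scalene, Obtuse


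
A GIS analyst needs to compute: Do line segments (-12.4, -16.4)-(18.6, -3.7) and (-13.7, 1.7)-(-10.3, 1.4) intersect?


Cross products: d1=-61.15, d2=-8.67, d3=577.61, d4=525.13
d1*d2 < 0 and d3*d4 < 0? no

No, they don't intersect


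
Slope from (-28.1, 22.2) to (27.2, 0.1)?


slope = (y2-y1)/(x2-x1) = (0.1-22.2)/(27.2-(-28.1)) = (-22.1)/55.3 = -0.3996

-0.3996


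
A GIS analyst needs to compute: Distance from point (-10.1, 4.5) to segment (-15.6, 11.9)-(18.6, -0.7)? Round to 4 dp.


Project P onto AB: t = 0.2118 (clamped to [0,1])
Closest point on segment: (-8.3568, 9.2315)
Distance: 5.0424

5.0424


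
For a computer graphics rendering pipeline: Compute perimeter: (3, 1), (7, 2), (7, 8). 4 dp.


Sides: (3, 1)->(7, 2): sqrt(17) = 4.123106, (7, 2)->(7, 8): sqrt(36) = 6, (7, 8)->(3, 1): sqrt(65) = 8.062258
Sum = 18.185364
Perimeter = 18.1854

18.1854


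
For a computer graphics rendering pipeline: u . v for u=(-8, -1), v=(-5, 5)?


u . v = u_x*v_x + u_y*v_y = (-8)*(-5) + (-1)*5
= 40 + (-5) = 35

35


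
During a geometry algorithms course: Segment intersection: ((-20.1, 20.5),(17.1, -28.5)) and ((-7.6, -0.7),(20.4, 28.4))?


Cross products: d1=957.35, d2=-1497.17, d3=-176.14, d4=2278.38
d1*d2 < 0 and d3*d4 < 0? yes

Yes, they intersect


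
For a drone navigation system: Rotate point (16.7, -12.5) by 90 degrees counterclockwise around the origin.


90° CCW: (x,y) -> (-y, x)
(16.7,-12.5) -> (12.5, 16.7)

(12.5, 16.7)


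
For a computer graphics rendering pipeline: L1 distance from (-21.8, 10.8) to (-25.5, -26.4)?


|(-21.8)-(-25.5)| + |10.8-(-26.4)| = 3.7 + 37.2 = 40.9

40.9
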